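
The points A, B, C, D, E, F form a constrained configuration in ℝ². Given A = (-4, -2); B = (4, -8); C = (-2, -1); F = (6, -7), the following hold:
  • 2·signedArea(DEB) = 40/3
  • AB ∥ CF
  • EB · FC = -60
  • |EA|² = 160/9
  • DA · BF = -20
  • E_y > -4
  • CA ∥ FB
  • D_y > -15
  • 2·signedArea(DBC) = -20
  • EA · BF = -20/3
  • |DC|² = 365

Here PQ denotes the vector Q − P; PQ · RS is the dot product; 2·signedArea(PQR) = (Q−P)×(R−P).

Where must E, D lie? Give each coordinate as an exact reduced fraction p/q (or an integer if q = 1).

1. E_x = 0  [EB · FC = -60 ∩ EA · BF = -20/3]
2. E_y = -10/3  [EB · FC = -60 ∩ EA · BF = -20/3]
   → E = (0, -10/3)
3. D_x = 12  [2·signedArea(DEB) = 40/3 ∩ DA · BF = -20]
4. D_y = -14  [2·signedArea(DEB) = 40/3 ∩ DA · BF = -20]
   → D = (12, -14)

D = (12, -14)
E = (0, -10/3)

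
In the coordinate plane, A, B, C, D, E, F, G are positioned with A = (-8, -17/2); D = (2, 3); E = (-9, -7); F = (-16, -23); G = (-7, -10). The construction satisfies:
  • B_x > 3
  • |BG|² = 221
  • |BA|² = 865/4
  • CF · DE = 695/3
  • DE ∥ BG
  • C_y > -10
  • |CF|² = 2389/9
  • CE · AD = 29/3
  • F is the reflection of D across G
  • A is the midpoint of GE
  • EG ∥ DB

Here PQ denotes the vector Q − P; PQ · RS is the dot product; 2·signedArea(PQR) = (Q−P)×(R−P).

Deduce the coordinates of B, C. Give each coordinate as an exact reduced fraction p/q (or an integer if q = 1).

1. B_x = 4  [DE ∥ BG ∩ EG ∥ DB]
2. B_y = 0  [DE ∥ BG ∩ EG ∥ DB]
   → B = (4, 0)
3. C_x = -23/3  [CE · AD = 29/3 ∩ CF · DE = 695/3]
4. C_y = -9  [CE · AD = 29/3 ∩ CF · DE = 695/3]
   → C = (-23/3, -9)

B = (4, 0)
C = (-23/3, -9)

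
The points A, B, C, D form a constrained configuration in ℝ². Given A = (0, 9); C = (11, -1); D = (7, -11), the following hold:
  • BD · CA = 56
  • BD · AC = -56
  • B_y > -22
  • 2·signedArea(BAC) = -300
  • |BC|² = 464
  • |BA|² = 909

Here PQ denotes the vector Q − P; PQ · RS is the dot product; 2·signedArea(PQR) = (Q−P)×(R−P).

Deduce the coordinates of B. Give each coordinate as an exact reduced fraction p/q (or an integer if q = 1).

B = (3, -21)

1. B_x = 3  [2·signedArea(BAC) = -300 ∩ BD · CA = 56]
2. B_y = -21  [2·signedArea(BAC) = -300 ∩ BD · CA = 56]
   → B = (3, -21)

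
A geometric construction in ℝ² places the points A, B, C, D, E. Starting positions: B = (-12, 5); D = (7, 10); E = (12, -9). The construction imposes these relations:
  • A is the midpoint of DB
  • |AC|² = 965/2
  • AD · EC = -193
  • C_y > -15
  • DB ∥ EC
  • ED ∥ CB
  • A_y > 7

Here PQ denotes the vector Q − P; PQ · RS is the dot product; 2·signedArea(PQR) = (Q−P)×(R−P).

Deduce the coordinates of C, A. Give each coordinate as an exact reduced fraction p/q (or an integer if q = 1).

1. C_x = -7  [ED ∥ CB ∩ DB ∥ EC]
2. C_y = -14  [ED ∥ CB ∩ DB ∥ EC]
   → C = (-7, -14)
3. A_x = -5/2  [A is the midpoint of DB]
4. A_y = 15/2  [A is the midpoint of DB]
   → A = (-5/2, 15/2)

A = (-5/2, 15/2)
C = (-7, -14)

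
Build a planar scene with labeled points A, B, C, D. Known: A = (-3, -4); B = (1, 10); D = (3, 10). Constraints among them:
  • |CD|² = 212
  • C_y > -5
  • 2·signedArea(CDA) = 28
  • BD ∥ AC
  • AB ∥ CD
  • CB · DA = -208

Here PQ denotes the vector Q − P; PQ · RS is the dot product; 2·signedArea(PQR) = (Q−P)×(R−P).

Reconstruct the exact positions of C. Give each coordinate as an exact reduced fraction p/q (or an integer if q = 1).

1. C_x = -1  [AB ∥ CD ∩ BD ∥ AC]
2. C_y = -4  [AB ∥ CD ∩ BD ∥ AC]
   → C = (-1, -4)

C = (-1, -4)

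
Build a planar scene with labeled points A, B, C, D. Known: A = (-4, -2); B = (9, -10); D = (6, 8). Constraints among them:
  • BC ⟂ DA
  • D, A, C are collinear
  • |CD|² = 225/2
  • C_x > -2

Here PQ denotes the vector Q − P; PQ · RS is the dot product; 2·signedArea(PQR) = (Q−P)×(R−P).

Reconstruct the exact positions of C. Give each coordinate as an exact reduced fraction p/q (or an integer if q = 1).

1. C_x = -3/2  [D, A, C are collinear ∩ BC ⟂ DA]
2. C_y = 1/2  [D, A, C are collinear ∩ BC ⟂ DA]
   → C = (-3/2, 1/2)

C = (-3/2, 1/2)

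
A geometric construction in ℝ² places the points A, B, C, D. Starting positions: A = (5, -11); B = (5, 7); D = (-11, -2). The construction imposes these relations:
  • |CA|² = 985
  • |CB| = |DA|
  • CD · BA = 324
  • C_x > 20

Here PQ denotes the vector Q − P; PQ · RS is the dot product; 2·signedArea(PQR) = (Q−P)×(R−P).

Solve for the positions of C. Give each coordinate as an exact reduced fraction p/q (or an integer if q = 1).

1. C_y = 16  [CD · BA = 324]
2. C_x = 21  [|CA|² = 985]
   → C = (21, 16)

C = (21, 16)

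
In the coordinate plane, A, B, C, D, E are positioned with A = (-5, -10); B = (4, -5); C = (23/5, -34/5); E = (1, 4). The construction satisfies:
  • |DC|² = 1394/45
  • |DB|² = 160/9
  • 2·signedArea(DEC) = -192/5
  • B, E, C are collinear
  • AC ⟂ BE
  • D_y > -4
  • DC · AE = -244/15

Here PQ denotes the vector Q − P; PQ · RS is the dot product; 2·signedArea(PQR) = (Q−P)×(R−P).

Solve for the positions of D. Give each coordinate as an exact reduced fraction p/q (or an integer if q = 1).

D = (0, -11/3)

1. D_x = 0  [DC · AE = -244/15 ∩ 2·signedArea(DEC) = -192/5]
2. D_y = -11/3  [DC · AE = -244/15 ∩ 2·signedArea(DEC) = -192/5]
   → D = (0, -11/3)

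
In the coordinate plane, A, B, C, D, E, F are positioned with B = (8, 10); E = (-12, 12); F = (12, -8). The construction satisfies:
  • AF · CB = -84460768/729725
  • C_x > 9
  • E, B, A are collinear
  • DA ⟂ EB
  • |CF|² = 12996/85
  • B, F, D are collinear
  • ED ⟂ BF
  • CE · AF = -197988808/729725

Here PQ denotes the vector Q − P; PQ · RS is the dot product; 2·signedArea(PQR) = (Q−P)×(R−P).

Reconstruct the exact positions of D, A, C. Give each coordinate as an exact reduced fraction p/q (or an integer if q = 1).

1. D_x = 564/85  [B, F, D are collinear ∩ ED ⟂ BF]
2. D_y = 1372/85  [B, F, D are collinear ∩ ED ⟂ BF]
   → D = (564/85, 1372/85)
3. A_x = 10372/1717  [E, B, A are collinear ∩ DA ⟂ EB]
4. A_y = 87532/8585  [E, B, A are collinear ∩ DA ⟂ EB]
   → A = (10372/1717, 87532/8585)
5. C_x = 792/85  [line -10232/1717·x + 156212/8585·y + -13530632/729725 = 0 ∩ |CF|² = 12996/85]
6. C_y = 346/85  [line -10232/1717·x + 156212/8585·y + -13530632/729725 = 0 ∩ |CF|² = 12996/85]
   → C = (792/85, 346/85)

A = (10372/1717, 87532/8585)
C = (792/85, 346/85)
D = (564/85, 1372/85)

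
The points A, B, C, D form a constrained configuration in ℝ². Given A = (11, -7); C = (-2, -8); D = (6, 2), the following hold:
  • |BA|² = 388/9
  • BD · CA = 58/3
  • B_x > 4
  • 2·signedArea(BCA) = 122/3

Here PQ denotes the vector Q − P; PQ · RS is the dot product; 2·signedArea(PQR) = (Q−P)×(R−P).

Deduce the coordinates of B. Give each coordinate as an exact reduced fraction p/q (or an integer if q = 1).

1. B_x = 5  [2·signedArea(BCA) = 122/3 ∩ BD · CA = 58/3]
2. B_y = -13/3  [2·signedArea(BCA) = 122/3 ∩ BD · CA = 58/3]
   → B = (5, -13/3)

B = (5, -13/3)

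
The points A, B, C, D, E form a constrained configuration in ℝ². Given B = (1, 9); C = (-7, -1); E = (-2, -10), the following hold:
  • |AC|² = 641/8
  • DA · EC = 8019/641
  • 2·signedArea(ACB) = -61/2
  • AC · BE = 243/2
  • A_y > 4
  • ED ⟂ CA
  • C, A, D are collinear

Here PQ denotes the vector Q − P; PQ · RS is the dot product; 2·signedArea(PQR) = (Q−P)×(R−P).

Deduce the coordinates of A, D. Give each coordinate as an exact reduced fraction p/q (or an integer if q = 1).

1. A_x = 1/4  [2·signedArea(ACB) = -61/2 ∩ AC · BE = 243/2]
2. A_y = 17/4  [2·signedArea(ACB) = -61/2 ∩ AC · BE = 243/2]
   → A = (1/4, 17/4)
3. D_x = -5125/641  [C, A, D are collinear ∩ ED ⟂ CA]
4. D_y = -1103/641  [C, A, D are collinear ∩ ED ⟂ CA]
   → D = (-5125/641, -1103/641)

A = (1/4, 17/4)
D = (-5125/641, -1103/641)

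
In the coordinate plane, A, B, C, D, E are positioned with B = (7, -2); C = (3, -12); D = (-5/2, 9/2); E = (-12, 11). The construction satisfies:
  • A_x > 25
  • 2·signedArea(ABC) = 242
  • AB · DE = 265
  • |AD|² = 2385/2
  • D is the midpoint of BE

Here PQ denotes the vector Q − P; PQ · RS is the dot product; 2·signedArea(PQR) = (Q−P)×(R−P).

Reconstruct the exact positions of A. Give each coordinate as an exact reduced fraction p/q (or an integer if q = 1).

A = (26, -15)

1. A_x = 26  [2·signedArea(ABC) = 242 ∩ AB · DE = 265]
2. A_y = -15  [2·signedArea(ABC) = 242 ∩ AB · DE = 265]
   → A = (26, -15)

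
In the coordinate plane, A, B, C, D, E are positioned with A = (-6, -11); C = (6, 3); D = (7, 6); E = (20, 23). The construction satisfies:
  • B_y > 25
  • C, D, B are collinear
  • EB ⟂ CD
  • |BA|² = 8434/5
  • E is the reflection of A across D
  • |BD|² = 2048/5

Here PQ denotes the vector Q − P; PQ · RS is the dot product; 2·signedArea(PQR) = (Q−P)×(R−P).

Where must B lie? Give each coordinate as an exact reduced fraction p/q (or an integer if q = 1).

1. B_x = 67/5  [C, D, B are collinear ∩ EB ⟂ CD]
2. B_y = 126/5  [C, D, B are collinear ∩ EB ⟂ CD]
   → B = (67/5, 126/5)

B = (67/5, 126/5)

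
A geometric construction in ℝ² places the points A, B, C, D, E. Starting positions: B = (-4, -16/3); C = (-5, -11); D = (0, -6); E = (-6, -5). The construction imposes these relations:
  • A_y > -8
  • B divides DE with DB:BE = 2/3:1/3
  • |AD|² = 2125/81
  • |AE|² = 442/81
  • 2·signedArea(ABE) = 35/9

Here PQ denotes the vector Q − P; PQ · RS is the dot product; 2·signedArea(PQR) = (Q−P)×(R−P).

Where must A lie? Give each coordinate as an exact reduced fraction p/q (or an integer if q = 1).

A = (-5, -64/9)

1. A_x = -5  [line -1/3·x + -2·y + -143/9 = 0 ∩ |AD|² = 2125/81]
2. A_y = -64/9  [line -1/3·x + -2·y + -143/9 = 0 ∩ |AD|² = 2125/81]
   → A = (-5, -64/9)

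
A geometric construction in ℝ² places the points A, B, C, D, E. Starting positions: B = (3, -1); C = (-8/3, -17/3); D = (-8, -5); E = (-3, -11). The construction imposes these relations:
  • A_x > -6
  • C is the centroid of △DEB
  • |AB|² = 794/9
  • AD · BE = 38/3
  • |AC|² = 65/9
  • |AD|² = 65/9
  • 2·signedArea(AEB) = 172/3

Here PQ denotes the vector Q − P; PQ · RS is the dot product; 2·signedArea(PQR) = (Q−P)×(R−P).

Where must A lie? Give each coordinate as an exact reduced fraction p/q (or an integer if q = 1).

A = (-16/3, -16/3)

1. A_x = -16/3  [2·signedArea(AEB) = 172/3 ∩ AD · BE = 38/3]
2. A_y = -16/3  [2·signedArea(AEB) = 172/3 ∩ AD · BE = 38/3]
   → A = (-16/3, -16/3)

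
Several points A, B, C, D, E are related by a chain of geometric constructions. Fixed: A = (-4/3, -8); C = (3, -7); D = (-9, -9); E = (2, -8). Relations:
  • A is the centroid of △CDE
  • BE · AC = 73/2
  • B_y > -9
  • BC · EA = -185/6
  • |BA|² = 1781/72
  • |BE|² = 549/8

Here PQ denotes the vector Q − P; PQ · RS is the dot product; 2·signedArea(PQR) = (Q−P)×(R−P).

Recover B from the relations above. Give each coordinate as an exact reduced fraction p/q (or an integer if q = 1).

B = (-25/4, -35/4)

1. B_x = -25/4  [BC · EA = -185/6 ∩ BE · AC = 73/2]
2. B_y = -35/4  [BC · EA = -185/6 ∩ BE · AC = 73/2]
   → B = (-25/4, -35/4)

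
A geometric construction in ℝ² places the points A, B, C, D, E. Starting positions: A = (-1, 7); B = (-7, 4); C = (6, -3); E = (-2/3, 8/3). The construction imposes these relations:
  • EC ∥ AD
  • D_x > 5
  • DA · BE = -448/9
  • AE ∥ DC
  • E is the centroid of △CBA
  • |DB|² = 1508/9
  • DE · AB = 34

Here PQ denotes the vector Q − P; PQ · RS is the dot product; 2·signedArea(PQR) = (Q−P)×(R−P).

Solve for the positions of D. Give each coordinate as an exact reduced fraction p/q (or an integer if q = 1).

1. D_x = 17/3  [AE ∥ DC ∩ EC ∥ AD]
2. D_y = 4/3  [AE ∥ DC ∩ EC ∥ AD]
   → D = (17/3, 4/3)

D = (17/3, 4/3)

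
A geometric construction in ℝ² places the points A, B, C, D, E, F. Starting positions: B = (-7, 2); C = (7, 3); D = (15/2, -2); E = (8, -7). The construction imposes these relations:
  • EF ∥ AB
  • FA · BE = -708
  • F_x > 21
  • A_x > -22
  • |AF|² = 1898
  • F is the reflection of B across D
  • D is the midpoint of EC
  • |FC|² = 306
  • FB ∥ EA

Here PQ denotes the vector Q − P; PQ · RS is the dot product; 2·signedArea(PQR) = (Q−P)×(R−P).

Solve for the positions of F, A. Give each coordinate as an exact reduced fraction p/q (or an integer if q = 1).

A = (-21, 1)
F = (22, -6)

1. F_x = 22  [F is the reflection of B across D]
2. F_y = -6  [F is the reflection of B across D]
   → F = (22, -6)
3. A_x = -21  [EF ∥ AB ∩ FB ∥ EA]
4. A_y = 1  [EF ∥ AB ∩ FB ∥ EA]
   → A = (-21, 1)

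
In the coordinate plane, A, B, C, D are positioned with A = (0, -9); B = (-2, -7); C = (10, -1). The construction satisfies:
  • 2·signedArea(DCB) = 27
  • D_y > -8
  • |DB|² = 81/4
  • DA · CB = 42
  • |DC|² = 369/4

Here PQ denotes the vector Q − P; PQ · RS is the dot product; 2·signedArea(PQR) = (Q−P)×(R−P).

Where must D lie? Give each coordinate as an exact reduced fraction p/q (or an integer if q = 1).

D = (5/2, -7)

1. D_x = 5/2  [DA · CB = 42 ∩ 2·signedArea(DCB) = 27]
2. D_y = -7  [DA · CB = 42 ∩ 2·signedArea(DCB) = 27]
   → D = (5/2, -7)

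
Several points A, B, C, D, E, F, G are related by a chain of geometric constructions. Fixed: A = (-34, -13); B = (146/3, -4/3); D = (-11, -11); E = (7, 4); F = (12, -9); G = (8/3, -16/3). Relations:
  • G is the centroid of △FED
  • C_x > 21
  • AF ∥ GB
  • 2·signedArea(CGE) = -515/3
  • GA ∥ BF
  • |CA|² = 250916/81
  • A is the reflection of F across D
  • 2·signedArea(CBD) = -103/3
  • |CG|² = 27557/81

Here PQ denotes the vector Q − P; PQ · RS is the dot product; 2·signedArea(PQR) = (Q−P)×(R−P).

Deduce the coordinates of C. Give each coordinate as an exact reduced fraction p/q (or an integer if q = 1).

1. C_x = 190/9  [2·signedArea(CBD) = -103/3 ∩ 2·signedArea(CGE) = -515/3]
2. C_y = -47/9  [2·signedArea(CBD) = -103/3 ∩ 2·signedArea(CGE) = -515/3]
   → C = (190/9, -47/9)

C = (190/9, -47/9)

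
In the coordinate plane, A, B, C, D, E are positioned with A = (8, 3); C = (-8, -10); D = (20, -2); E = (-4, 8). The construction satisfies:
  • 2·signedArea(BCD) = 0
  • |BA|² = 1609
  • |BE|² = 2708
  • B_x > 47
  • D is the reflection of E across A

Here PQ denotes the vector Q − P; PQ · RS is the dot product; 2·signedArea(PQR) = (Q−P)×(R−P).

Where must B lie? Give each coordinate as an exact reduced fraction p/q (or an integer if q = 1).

B = (48, 6)

1. B_x = 48  [line -8·x + 28·y + 216 = 0 ∩ |BE|² = 2708]
2. B_y = 6  [line -8·x + 28·y + 216 = 0 ∩ |BE|² = 2708]
   → B = (48, 6)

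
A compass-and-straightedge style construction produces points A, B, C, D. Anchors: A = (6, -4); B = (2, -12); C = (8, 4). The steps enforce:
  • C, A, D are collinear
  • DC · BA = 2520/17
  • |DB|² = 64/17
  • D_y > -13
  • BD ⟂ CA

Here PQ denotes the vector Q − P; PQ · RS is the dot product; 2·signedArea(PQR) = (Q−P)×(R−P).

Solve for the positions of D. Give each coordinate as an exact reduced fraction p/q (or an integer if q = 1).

D = (66/17, -212/17)

1. D_x = 66/17  [C, A, D are collinear ∩ BD ⟂ CA]
2. D_y = -212/17  [C, A, D are collinear ∩ BD ⟂ CA]
   → D = (66/17, -212/17)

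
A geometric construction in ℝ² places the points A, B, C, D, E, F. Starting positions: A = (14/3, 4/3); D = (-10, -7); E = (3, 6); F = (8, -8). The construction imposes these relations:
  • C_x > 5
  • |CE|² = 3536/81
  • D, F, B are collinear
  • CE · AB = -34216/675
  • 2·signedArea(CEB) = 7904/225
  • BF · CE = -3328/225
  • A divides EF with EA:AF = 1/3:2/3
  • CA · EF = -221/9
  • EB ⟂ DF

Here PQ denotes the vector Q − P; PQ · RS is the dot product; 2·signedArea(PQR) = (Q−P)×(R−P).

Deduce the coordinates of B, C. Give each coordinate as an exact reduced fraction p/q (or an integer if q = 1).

B = (56/25, -192/25)
C = (47/9, -2/9)

1. B_x = 56/25  [D, F, B are collinear ∩ EB ⟂ DF]
2. B_y = -192/25  [D, F, B are collinear ∩ EB ⟂ DF]
   → B = (56/25, -192/25)
3. C_x = 47/9  [CA · EF = -221/9 ∩ CE · AB = -34216/675]
4. C_y = -2/9  [CA · EF = -221/9 ∩ CE · AB = -34216/675]
   → C = (47/9, -2/9)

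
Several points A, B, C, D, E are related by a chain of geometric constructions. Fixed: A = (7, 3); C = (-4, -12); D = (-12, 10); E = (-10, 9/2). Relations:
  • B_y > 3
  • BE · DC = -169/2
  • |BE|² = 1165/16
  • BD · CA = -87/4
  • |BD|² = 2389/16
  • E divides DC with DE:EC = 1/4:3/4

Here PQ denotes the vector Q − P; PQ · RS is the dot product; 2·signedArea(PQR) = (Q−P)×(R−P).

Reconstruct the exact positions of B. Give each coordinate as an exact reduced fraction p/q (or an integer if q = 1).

B = (-3/2, 15/4)

1. B_x = -3/2  [BE · DC = -169/2 ∩ BD · CA = -87/4]
2. B_y = 15/4  [BE · DC = -169/2 ∩ BD · CA = -87/4]
   → B = (-3/2, 15/4)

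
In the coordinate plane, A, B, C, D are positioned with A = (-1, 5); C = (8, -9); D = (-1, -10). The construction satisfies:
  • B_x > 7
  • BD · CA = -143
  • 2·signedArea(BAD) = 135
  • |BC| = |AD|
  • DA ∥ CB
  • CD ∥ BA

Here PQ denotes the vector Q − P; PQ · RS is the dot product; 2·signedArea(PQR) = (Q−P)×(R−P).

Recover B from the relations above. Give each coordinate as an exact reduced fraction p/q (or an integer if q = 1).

1. B_x = 8  [CD ∥ BA ∩ DA ∥ CB]
2. B_y = 6  [CD ∥ BA ∩ DA ∥ CB]
   → B = (8, 6)

B = (8, 6)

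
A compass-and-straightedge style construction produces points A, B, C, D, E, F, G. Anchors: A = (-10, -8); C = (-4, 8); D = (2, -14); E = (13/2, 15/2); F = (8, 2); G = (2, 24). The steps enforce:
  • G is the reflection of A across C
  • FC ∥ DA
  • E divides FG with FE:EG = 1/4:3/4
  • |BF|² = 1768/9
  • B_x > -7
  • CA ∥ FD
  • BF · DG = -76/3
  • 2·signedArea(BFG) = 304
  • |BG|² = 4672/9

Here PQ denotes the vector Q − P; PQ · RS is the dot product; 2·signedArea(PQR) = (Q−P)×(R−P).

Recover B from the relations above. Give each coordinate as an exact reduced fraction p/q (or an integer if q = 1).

B = (-6, 8/3)

1. B_x = -6  [2·signedArea(BFG) = 304 ∩ BF · DG = -76/3]
2. B_y = 8/3  [2·signedArea(BFG) = 304 ∩ BF · DG = -76/3]
   → B = (-6, 8/3)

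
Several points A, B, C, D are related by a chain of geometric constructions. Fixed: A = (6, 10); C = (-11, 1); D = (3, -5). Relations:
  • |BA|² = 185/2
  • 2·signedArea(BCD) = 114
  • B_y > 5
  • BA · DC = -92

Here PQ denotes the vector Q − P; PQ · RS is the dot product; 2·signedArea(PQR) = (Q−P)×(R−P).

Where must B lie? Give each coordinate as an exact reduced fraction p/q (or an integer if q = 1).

1. B_x = -5/2  [BA · DC = -92 ∩ 2·signedArea(BCD) = 114]
2. B_y = 11/2  [BA · DC = -92 ∩ 2·signedArea(BCD) = 114]
   → B = (-5/2, 11/2)

B = (-5/2, 11/2)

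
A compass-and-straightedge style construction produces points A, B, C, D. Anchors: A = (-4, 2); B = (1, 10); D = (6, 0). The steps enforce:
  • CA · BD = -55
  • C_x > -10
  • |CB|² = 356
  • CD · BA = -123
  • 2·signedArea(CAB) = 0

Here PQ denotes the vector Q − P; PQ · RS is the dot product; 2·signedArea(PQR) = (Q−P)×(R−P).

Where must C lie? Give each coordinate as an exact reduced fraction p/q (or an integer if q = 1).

C = (-9, -6)

1. C_x = -9  [2·signedArea(CAB) = 0 ∩ CD · BA = -123]
2. C_y = -6  [2·signedArea(CAB) = 0 ∩ CD · BA = -123]
   → C = (-9, -6)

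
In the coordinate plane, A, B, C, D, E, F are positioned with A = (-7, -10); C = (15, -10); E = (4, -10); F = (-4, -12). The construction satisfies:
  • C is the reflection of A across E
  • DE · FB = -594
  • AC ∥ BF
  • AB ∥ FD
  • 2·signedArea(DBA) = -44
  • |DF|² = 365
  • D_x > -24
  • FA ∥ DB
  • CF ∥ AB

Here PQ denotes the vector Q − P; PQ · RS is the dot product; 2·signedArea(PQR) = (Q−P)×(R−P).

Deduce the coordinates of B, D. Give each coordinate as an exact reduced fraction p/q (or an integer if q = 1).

1. B_x = -26  [AC ∥ BF ∩ CF ∥ AB]
2. B_y = -12  [AC ∥ BF ∩ CF ∥ AB]
   → B = (-26, -12)
3. D_x = -23  [FA ∥ DB ∩ AB ∥ FD]
4. D_y = -14  [FA ∥ DB ∩ AB ∥ FD]
   → D = (-23, -14)

B = (-26, -12)
D = (-23, -14)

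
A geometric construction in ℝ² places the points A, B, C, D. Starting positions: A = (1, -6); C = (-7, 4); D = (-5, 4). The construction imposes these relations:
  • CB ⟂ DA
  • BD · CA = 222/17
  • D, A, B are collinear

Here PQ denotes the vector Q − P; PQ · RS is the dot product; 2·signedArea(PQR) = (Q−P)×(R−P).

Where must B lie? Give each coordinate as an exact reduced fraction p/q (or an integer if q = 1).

B = (-94/17, 83/17)

1. B_x = -94/17  [D, A, B are collinear ∩ CB ⟂ DA]
2. B_y = 83/17  [D, A, B are collinear ∩ CB ⟂ DA]
   → B = (-94/17, 83/17)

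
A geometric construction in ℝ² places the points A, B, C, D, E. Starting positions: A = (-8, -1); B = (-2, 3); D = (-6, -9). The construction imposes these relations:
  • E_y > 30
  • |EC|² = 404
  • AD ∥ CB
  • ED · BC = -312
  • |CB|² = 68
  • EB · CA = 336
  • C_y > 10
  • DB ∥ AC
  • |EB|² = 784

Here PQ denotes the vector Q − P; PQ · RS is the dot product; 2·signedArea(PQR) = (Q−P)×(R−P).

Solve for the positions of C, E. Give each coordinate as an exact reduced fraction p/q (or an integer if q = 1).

1. C_x = -4  [AD ∥ CB ∩ DB ∥ AC]
2. C_y = 11  [AD ∥ CB ∩ DB ∥ AC]
   → C = (-4, 11)
3. E_x = -2  [ED · BC = -312 ∩ EB · CA = 336]
4. E_y = 31  [ED · BC = -312 ∩ EB · CA = 336]
   → E = (-2, 31)

C = (-4, 11)
E = (-2, 31)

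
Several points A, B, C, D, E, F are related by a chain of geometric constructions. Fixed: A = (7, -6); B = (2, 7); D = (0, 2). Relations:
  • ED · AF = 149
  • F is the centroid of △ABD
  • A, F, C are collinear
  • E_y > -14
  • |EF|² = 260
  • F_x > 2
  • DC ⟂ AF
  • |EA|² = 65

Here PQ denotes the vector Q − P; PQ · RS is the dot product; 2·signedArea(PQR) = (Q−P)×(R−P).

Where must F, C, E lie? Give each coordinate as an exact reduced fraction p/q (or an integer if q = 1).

1. F_x = 3  [F is the centroid of △ABD]
2. F_y = 1  [F is the centroid of △ABD]
   → F = (3, 1)
3. C_x = 119/65  [A, F, C are collinear ∩ DC ⟂ AF]
4. C_y = 198/65  [A, F, C are collinear ∩ DC ⟂ AF]
   → C = (119/65, 198/65)
5. E_x = 11  [line 4·x + -7·y + -135 = 0 ∩ |EF|² = 260]
6. E_y = -13  [line 4·x + -7·y + -135 = 0 ∩ |EF|² = 260]
   → E = (11, -13)

C = (119/65, 198/65)
E = (11, -13)
F = (3, 1)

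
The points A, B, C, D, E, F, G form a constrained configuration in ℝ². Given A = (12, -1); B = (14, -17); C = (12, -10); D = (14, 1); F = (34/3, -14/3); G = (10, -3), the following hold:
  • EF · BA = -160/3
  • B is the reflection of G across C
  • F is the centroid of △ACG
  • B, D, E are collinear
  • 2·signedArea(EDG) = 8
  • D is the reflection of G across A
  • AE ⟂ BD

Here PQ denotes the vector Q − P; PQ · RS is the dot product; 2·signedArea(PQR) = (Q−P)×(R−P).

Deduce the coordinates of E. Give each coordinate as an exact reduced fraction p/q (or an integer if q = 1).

1. E_x = 14  [B, D, E are collinear ∩ AE ⟂ BD]
2. E_y = -1  [B, D, E are collinear ∩ AE ⟂ BD]
   → E = (14, -1)

E = (14, -1)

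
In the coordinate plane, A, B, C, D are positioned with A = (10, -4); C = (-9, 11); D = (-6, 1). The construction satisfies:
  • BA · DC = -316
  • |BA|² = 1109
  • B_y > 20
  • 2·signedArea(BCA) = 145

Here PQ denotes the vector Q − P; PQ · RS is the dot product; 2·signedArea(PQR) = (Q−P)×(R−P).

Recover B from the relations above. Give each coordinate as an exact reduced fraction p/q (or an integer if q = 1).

B = (-12, 21)

1. B_x = -12  [2·signedArea(BCA) = 145 ∩ BA · DC = -316]
2. B_y = 21  [2·signedArea(BCA) = 145 ∩ BA · DC = -316]
   → B = (-12, 21)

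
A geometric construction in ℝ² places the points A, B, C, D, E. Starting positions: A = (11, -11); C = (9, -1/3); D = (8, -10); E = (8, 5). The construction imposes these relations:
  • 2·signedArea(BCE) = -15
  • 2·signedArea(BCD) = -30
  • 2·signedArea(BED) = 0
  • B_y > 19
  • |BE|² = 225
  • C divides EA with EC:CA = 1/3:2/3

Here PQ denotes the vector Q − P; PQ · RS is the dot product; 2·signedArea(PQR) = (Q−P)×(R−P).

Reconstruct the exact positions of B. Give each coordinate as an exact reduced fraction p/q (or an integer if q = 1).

B = (8, 20)

1. B_x = 8  [2·signedArea(BED) = 0 ∩ 2·signedArea(BCE) = -15]
2. B_y = 20  [2·signedArea(BED) = 0 ∩ 2·signedArea(BCE) = -15]
   → B = (8, 20)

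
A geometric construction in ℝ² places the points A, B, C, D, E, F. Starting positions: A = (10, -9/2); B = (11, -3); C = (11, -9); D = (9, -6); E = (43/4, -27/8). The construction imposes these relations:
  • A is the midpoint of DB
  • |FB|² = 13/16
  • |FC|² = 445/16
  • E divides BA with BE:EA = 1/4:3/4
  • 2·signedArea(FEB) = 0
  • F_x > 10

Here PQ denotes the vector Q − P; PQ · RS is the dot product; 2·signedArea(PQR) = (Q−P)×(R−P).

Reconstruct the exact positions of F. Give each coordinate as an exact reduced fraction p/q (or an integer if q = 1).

1. F_x = 21/2  [line -3/8·x + 1/4·y + 39/8 = 0 ∩ |FC|² = 445/16]
2. F_y = -15/4  [line -3/8·x + 1/4·y + 39/8 = 0 ∩ |FC|² = 445/16]
   → F = (21/2, -15/4)

F = (21/2, -15/4)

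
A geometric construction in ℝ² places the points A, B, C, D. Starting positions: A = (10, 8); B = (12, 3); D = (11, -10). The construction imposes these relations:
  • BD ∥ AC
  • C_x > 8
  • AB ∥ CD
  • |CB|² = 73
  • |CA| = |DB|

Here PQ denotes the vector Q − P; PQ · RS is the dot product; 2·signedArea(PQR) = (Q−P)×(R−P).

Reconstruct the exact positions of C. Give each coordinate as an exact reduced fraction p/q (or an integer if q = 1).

C = (9, -5)

1. C_x = 9  [AB ∥ CD ∩ BD ∥ AC]
2. C_y = -5  [AB ∥ CD ∩ BD ∥ AC]
   → C = (9, -5)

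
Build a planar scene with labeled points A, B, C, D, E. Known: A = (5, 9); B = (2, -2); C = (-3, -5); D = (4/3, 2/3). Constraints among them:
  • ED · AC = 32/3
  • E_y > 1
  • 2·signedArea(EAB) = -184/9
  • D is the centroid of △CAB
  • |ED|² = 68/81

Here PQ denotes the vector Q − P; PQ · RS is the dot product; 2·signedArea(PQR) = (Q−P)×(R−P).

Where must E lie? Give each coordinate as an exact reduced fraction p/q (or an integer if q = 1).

E = (10/9, 14/9)

1. E_x = 10/9  [ED · AC = 32/3 ∩ 2·signedArea(EAB) = -184/9]
2. E_y = 14/9  [ED · AC = 32/3 ∩ 2·signedArea(EAB) = -184/9]
   → E = (10/9, 14/9)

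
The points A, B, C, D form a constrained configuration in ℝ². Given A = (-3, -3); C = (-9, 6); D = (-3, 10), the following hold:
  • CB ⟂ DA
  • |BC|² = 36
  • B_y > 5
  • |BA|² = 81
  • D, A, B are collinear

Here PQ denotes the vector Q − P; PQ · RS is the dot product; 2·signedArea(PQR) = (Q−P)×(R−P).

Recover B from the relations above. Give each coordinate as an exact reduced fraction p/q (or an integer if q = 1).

1. B_x = -3  [D, A, B are collinear ∩ CB ⟂ DA]
2. B_y = 6  [D, A, B are collinear ∩ CB ⟂ DA]
   → B = (-3, 6)

B = (-3, 6)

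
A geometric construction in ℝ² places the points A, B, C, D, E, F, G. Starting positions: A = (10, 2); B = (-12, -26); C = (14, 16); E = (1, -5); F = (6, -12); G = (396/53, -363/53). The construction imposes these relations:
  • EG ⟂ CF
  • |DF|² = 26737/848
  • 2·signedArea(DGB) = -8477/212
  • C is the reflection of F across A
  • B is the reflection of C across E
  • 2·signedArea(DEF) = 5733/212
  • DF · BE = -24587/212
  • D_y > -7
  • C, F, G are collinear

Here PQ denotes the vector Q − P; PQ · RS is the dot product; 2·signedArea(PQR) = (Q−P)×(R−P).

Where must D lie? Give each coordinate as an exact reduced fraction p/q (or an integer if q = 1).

D = (1241/212, -677/106)

1. D_x = 1241/212  [2·signedArea(DEF) = 5733/212 ∩ 2·signedArea(DGB) = -8477/212]
2. D_y = -677/106  [2·signedArea(DEF) = 5733/212 ∩ 2·signedArea(DGB) = -8477/212]
   → D = (1241/212, -677/106)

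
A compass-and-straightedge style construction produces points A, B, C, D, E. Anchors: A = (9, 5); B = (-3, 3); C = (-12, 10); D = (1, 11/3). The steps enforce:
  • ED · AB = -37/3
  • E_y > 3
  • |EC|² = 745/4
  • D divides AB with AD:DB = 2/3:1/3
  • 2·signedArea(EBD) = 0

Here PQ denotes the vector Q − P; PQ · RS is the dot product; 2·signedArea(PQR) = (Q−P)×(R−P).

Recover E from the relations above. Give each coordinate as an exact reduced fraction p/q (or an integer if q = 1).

1. E_x = 0  [2·signedArea(EBD) = 0 ∩ ED · AB = -37/3]
2. E_y = 7/2  [2·signedArea(EBD) = 0 ∩ ED · AB = -37/3]
   → E = (0, 7/2)

E = (0, 7/2)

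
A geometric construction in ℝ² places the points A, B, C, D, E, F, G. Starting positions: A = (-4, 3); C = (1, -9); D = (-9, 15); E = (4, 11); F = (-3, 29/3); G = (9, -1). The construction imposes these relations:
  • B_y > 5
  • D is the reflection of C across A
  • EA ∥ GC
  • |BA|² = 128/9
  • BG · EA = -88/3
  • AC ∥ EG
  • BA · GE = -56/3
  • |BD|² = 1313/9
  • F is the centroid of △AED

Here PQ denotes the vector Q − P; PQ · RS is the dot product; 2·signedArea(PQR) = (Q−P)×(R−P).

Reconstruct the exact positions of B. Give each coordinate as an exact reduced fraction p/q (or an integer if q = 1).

1. B_x = -4/3  [BG · EA = -88/3 ∩ BA · GE = -56/3]
2. B_y = 17/3  [BG · EA = -88/3 ∩ BA · GE = -56/3]
   → B = (-4/3, 17/3)

B = (-4/3, 17/3)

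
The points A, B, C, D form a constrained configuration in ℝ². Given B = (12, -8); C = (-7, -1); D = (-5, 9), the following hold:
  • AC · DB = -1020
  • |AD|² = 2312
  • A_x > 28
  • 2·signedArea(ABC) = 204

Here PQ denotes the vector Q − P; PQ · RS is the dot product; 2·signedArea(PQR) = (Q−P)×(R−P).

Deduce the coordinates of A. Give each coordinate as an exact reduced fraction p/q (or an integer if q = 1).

1. A_x = 29  [2·signedArea(ABC) = 204 ∩ AC · DB = -1020]
2. A_y = -25  [2·signedArea(ABC) = 204 ∩ AC · DB = -1020]
   → A = (29, -25)

A = (29, -25)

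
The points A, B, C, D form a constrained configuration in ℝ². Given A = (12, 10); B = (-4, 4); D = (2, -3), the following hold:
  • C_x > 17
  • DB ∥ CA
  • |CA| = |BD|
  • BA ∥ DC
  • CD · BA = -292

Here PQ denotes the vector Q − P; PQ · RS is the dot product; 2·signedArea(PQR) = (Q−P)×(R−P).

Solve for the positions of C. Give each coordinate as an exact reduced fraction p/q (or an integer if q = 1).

C = (18, 3)

1. C_x = 18  [DB ∥ CA ∩ BA ∥ DC]
2. C_y = 3  [DB ∥ CA ∩ BA ∥ DC]
   → C = (18, 3)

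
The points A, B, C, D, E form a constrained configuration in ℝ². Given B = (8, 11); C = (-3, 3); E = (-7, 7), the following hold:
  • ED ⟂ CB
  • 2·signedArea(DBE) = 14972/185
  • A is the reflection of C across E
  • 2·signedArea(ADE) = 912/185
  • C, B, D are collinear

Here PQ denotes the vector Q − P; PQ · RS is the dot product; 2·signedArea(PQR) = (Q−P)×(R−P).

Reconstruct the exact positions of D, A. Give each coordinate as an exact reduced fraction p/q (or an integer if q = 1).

A = (-11, 11)
D = (-687/185, 459/185)

1. D_x = -687/185  [C, B, D are collinear ∩ ED ⟂ CB]
2. D_y = 459/185  [C, B, D are collinear ∩ ED ⟂ CB]
   → D = (-687/185, 459/185)
3. A_x = -11  [A is the reflection of C across E]
4. A_y = 11  [A is the reflection of C across E]
   → A = (-11, 11)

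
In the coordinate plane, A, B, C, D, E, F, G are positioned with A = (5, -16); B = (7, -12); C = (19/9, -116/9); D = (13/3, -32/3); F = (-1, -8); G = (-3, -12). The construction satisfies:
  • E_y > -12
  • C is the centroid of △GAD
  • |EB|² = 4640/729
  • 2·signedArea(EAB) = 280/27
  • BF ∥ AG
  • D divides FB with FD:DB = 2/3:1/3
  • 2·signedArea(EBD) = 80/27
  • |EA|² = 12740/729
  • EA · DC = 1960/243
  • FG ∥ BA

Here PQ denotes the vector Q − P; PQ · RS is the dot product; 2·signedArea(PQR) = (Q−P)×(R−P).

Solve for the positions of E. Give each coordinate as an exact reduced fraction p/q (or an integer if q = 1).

1. E_x = 121/27  [2·signedArea(EBD) = 80/27 ∩ EA · DC = 1960/243]
2. E_y = -320/27  [2·signedArea(EBD) = 80/27 ∩ EA · DC = 1960/243]
   → E = (121/27, -320/27)

E = (121/27, -320/27)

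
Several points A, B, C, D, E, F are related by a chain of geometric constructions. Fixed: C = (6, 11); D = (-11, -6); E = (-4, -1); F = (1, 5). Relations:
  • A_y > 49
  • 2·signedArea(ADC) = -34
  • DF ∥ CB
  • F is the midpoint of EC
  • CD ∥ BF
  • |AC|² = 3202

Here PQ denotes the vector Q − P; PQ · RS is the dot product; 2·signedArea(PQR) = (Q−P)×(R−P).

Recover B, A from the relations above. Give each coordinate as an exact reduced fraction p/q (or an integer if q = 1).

A = (47, 50)
B = (18, 22)

1. B_x = 18  [CD ∥ BF ∩ DF ∥ CB]
2. B_y = 22  [CD ∥ BF ∩ DF ∥ CB]
   → B = (18, 22)
3. A_x = 47  [line -17·x + 17·y + -51 = 0 ∩ |AC|² = 3202]
4. A_y = 50  [line -17·x + 17·y + -51 = 0 ∩ |AC|² = 3202]
   → A = (47, 50)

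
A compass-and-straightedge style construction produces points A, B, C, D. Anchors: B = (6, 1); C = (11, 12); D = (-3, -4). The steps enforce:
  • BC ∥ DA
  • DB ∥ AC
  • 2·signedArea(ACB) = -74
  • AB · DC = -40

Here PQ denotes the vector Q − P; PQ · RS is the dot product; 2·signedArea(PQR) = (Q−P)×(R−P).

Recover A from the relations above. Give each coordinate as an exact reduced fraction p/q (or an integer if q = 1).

1. A_x = 2  [DB ∥ AC ∩ BC ∥ DA]
2. A_y = 7  [DB ∥ AC ∩ BC ∥ DA]
   → A = (2, 7)

A = (2, 7)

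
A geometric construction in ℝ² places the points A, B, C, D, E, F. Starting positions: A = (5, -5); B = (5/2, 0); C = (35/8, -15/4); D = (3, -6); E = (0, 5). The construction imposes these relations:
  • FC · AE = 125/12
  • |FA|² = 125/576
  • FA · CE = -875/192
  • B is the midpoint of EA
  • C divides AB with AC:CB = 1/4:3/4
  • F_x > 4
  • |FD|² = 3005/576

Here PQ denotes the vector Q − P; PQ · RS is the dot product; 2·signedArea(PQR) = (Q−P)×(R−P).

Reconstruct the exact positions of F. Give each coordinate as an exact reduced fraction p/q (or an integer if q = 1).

1. F_x = 115/24  [line 5·x + -10·y + -1675/24 = 0 ∩ |FD|² = 3005/576]
2. F_y = -55/12  [line 5·x + -10·y + -1675/24 = 0 ∩ |FD|² = 3005/576]
   → F = (115/24, -55/12)

F = (115/24, -55/12)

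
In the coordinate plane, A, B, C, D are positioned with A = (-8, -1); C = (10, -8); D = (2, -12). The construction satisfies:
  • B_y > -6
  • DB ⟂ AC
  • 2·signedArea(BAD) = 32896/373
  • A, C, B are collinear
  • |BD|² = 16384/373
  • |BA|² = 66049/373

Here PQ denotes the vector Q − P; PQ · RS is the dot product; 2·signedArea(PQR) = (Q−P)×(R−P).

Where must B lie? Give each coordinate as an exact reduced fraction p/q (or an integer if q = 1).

1. B_x = 1642/373  [A, C, B are collinear ∩ DB ⟂ AC]
2. B_y = -2172/373  [A, C, B are collinear ∩ DB ⟂ AC]
   → B = (1642/373, -2172/373)

B = (1642/373, -2172/373)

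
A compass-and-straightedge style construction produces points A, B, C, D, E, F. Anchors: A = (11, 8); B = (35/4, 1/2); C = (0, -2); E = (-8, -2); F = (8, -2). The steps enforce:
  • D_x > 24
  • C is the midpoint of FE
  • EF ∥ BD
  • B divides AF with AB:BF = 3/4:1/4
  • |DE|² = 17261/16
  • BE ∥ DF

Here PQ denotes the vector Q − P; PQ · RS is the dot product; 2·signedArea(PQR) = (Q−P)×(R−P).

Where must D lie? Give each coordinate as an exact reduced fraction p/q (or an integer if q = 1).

1. D_x = 99/4  [BE ∥ DF ∩ EF ∥ BD]
2. D_y = 1/2  [BE ∥ DF ∩ EF ∥ BD]
   → D = (99/4, 1/2)

D = (99/4, 1/2)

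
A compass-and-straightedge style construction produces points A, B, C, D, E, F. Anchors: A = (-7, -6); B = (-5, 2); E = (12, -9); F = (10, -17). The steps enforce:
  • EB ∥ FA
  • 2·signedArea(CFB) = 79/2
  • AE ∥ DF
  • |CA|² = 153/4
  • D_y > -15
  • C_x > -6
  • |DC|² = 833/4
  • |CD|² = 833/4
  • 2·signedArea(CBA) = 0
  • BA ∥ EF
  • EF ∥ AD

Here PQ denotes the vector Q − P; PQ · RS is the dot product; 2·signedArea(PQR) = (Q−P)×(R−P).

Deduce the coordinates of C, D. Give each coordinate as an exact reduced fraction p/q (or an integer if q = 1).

C = (-11/2, 0)
D = (-9, -14)

1. C_x = -11/2  [2·signedArea(CBA) = 0 ∩ 2·signedArea(CFB) = 79/2]
2. C_y = 0  [2·signedArea(CBA) = 0 ∩ 2·signedArea(CFB) = 79/2]
   → C = (-11/2, 0)
3. D_x = -9  [AE ∥ DF ∩ EF ∥ AD]
4. D_y = -14  [AE ∥ DF ∩ EF ∥ AD]
   → D = (-9, -14)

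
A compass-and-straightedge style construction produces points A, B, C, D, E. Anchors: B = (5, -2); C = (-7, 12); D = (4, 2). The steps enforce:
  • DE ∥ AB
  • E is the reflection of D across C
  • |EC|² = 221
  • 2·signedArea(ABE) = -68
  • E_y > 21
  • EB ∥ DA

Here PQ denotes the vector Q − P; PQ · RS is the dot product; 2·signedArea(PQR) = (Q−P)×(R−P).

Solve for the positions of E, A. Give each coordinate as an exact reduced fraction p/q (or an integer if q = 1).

A = (27, -22)
E = (-18, 22)

1. E_x = -18  [E is the reflection of D across C]
2. E_y = 22  [E is the reflection of D across C]
   → E = (-18, 22)
3. A_x = 27  [DE ∥ AB ∩ EB ∥ DA]
4. A_y = -22  [DE ∥ AB ∩ EB ∥ DA]
   → A = (27, -22)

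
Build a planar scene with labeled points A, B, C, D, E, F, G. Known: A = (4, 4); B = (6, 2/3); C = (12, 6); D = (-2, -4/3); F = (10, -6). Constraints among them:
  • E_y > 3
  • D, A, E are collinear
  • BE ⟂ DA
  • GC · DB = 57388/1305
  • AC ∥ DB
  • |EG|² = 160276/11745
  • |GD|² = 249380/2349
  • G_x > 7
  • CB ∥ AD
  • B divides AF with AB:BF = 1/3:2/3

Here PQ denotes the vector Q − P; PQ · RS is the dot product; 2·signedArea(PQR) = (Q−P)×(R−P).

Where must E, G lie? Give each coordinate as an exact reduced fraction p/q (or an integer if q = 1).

1. E_x = 502/145  [D, A, E are collinear ∩ BE ⟂ DA]
2. E_y = 1532/435  [D, A, E are collinear ∩ BE ⟂ DA]
   → E = (502/145, 1532/435)
3. G_x = 3112/435  [line -8·x + -2·y + 83552/1305 = 0 ∩ |EG|² = 160276/11745]
4. G_y = 4432/1305  [line -8·x + -2·y + 83552/1305 = 0 ∩ |EG|² = 160276/11745]
   → G = (3112/435, 4432/1305)

E = (502/145, 1532/435)
G = (3112/435, 4432/1305)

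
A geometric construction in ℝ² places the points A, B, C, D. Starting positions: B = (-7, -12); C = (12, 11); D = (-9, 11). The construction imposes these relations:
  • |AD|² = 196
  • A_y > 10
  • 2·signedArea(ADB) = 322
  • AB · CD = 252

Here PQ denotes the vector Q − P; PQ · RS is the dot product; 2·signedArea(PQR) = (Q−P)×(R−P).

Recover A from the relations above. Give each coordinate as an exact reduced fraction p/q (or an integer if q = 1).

A = (5, 11)

1. A_x = 5  [2·signedArea(ADB) = 322 ∩ AB · CD = 252]
2. A_y = 11  [2·signedArea(ADB) = 322 ∩ AB · CD = 252]
   → A = (5, 11)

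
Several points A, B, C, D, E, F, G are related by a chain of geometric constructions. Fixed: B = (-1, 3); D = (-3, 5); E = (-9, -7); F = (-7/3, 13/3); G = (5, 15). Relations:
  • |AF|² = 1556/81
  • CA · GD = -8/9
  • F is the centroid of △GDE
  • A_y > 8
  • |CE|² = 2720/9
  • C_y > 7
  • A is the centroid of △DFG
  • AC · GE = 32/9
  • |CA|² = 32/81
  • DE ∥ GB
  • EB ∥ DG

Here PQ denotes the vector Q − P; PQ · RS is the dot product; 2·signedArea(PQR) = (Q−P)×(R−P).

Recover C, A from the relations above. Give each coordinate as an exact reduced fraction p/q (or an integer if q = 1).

A = (-1/9, 73/9)
C = (1/3, 23/3)

1. A_x = -1/9  [A is the centroid of △DFG]
2. A_y = 73/9  [A is the centroid of △DFG]
   → A = (-1/9, 73/9)
3. C_x = 1/3  [CA · GD = -8/9 ∩ AC · GE = 32/9]
4. C_y = 23/3  [CA · GD = -8/9 ∩ AC · GE = 32/9]
   → C = (1/3, 23/3)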